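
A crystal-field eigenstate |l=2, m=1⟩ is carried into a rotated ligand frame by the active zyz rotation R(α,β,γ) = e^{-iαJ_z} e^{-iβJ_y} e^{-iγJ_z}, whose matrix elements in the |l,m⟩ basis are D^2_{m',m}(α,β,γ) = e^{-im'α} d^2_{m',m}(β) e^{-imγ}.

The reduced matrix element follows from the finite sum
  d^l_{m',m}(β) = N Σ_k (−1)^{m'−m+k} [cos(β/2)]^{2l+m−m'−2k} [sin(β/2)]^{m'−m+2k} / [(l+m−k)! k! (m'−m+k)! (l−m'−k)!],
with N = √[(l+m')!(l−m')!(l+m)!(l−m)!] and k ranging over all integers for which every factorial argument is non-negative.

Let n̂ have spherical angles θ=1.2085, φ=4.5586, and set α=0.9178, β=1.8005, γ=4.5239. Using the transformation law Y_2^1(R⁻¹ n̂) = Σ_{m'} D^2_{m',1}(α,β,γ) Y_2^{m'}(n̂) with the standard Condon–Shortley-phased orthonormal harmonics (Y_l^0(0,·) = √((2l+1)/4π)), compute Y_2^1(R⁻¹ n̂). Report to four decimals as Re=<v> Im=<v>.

Re=0.3191 Im=-0.0486

Need the full column D^2_{m',1} for m'=−2..2 at α=0.9178, β=1.8005, γ=4.5239.
cos(β/2)=0.621414, sin(β/2)=0.783482
d^2_{-2,1}: single k=3 term ⇒ +0.597721;  D = -0.537357-0.261759i
d^2_{-1,1}: k∈[2..3] ⇒ +0.711118 -0.376805 = +0.334313;  D = -0.298890+0.149766i
d^2_{0,1}: k∈[1..2] ⇒ +0.460520 -0.732056 = -0.271536;  D = +0.050879-0.266727i
d^2_{1,1}: k∈[0..1] ⇒ +0.149116 -0.711118 = -0.562002;  D = -0.374494-0.419048i
d^2_{2,1}: single k=0 term ⇒ -0.376013;  D = -0.374918+0.028667i
Y_2^{m'}(θ=1.2085,φ=4.5586) and Σ D·Y over m':
  (-0.5374-0.2618i)·(-0.3219-0.1023i)  (-0.2989+0.1498i)·(-0.0392+0.2530i)  (+0.0509-0.2667i)·(-0.1965+0.0000i)  (-0.3745-0.4190i)·(+0.0392+0.2530i)  (-0.3749+0.0287i)·(-0.3219+0.1023i)
Y_2^1(R⁻¹ n̂) = +0.319132-0.048619i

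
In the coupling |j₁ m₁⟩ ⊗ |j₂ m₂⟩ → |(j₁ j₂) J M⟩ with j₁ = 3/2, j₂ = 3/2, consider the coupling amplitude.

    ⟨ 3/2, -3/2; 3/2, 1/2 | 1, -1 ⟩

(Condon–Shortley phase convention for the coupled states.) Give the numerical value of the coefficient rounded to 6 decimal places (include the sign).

+√(3/10) = +0.547723

√[3·2!1!1!/5! · 0!3!2!1!0!2!] = √(6/5)
  +(−1)^2/∏(2,0,1,0,0,1)! = 1/2  (running 1/2)
⟨..|..⟩ = √(6/5)·(1/2) = +0.547723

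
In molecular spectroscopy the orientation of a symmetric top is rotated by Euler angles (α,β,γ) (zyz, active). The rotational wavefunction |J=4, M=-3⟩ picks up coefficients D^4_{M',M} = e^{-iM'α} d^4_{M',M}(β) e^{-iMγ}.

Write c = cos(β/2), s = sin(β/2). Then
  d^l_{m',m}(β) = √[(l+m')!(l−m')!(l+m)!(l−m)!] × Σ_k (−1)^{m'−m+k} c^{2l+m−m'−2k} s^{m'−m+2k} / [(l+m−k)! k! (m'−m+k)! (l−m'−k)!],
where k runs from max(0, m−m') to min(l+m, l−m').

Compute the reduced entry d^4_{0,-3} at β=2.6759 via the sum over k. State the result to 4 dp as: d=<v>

d=0.1197

d^4_{0,-3}(β=2.6759) via the finite sum:
c=cos(2.675900/2)=0.230748, s=sin(2.675900/2)=0.973014; N=√[24·24·1·5040]=1703.830978
k: max(0,(-3)−(0))=0 … min(4+(-3),4−(0))=1
  k=0: (−1)^3·1703.8310/(144)·0.2307^5·0.9730^3 = -0.007130
  k=1: (−1)^4·1703.8310/(144)·0.2307^3·0.9730^5 = +0.126786
d^4_{0,-3}(2.6759) = -0.007130 +0.126786 = +0.119656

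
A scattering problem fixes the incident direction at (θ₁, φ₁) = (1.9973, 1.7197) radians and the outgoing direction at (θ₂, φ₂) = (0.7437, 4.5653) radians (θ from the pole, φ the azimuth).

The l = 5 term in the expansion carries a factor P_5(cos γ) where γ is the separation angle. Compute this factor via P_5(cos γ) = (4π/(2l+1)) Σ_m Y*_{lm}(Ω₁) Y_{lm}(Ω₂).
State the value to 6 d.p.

Expand P_5 via completeness: Σ_{m} conj(Y_{5,m}) at Ω₁ times Y_{5,m} at Ω₂ —
  [-5]  conj(Y_{5,-5})(Ω₁) = -0.19671 + 0.21349j ; Y_{5,-5}(Ω₂) = -0.04429 + 0.04895j ; Δ = -0.00174 - 0.01908j
  [-4]  conj(Y_{5,-4})(Ω₁) = -0.34531 - 0.23402j ; Y_{5,-4}(Ω₂) = 0.18877 + 0.12595j ; Δ = -0.03571 - 0.08767j
  [-3]  conj(Y_{5,-3})(Ω₁) = 0.06093 - 0.12720j ; Y_{5,-3}(Ω₂) = 0.17765 - 0.37612j ; Δ = -0.03702 - 0.04551j
  [-2]  conj(Y_{5,-2})(Ω₁) = -0.27032 - 0.08297j ; Y_{5,-2}(Ω₂) = -0.34193 - 0.10360j ; Δ = 0.08384 + 0.05637j
  [-1]  conj(Y_{5,-1})(Ω₁) = 0.03378 - 0.22518j ; Y_{5,-1}(Ω₂) = 0.01341 - 0.09052j ; Δ = -0.01993 - 0.00608j
  [+0]  conj(Y_{5,0})(Ω₁) = -0.23539 + 0.00000j ; Y_{5,0}(Ω₂) = -0.38149 + 0.00000j ; Δ = 0.08980 + 0.00000j
  [+1]  conj(Y_{5,1})(Ω₁) = -0.03378 - 0.22518j ; Y_{5,1}(Ω₂) = -0.01341 - 0.09052j ; Δ = -0.01993 + 0.00608j
  [+2]  conj(Y_{5,2})(Ω₁) = -0.27032 + 0.08297j ; Y_{5,2}(Ω₂) = -0.34193 + 0.10360j ; Δ = 0.08384 - 0.05637j
  [+3]  conj(Y_{5,3})(Ω₁) = -0.06093 - 0.12720j ; Y_{5,3}(Ω₂) = -0.17765 - 0.37612j ; Δ = -0.03702 + 0.04551j
  [+4]  conj(Y_{5,4})(Ω₁) = -0.34531 + 0.23402j ; Y_{5,4}(Ω₂) = 0.18877 - 0.12595j ; Δ = -0.03571 + 0.08767j
  [+5]  conj(Y_{5,5})(Ω₁) = 0.19671 + 0.21349j ; Y_{5,5}(Ω₂) = 0.04429 + 0.04895j ; Δ = -0.00174 + 0.01908j
Σ over m = 0.06868 + 0.00000j; ×(4π/11) → 0.07846 + 0.00000j. Real part: 0.078457

0.078457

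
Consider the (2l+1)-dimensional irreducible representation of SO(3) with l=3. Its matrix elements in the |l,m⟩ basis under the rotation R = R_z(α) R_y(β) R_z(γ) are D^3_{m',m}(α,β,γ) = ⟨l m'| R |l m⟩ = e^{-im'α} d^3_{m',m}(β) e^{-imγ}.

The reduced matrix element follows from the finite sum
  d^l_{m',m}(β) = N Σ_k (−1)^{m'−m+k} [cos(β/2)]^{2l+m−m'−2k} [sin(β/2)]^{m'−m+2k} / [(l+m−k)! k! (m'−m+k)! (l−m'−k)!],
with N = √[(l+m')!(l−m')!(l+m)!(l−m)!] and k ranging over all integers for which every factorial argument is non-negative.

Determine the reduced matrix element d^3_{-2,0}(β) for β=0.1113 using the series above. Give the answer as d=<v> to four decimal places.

d^3_{-2,0}(β=0.1113) via the finite sum:
With c≡cos(β/2)=0.998452 and s≡sin(β/2)=0.055621, N=[1·120·6·6]^{1/2}=65.726707
Admissible k: 2..3 (factorial args all ≥0)
  k=2: (−1)^0·65.7267/(12)·0.9985^4·0.0556^2 = +0.016840
  k=3: (−1)^1·65.7267/(12)·0.9985^2·0.0556^4 = -0.000052
d^3_{-2,0}(0.1113) = +0.016840 -0.000052 = +0.016788

d=0.0168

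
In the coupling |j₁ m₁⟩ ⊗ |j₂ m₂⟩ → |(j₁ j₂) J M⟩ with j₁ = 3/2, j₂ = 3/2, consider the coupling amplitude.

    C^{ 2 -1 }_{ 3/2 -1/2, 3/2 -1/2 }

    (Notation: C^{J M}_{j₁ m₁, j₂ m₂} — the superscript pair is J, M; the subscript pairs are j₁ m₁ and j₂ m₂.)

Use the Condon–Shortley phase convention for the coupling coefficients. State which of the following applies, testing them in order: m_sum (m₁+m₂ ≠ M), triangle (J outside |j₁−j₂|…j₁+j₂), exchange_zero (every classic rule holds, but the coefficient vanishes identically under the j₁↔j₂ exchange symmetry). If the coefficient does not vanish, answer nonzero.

m-sum: m₁+m₂ = -1/2+(-1/2) = -1, M = -1  ✓
triangle: |j₁−j₂| = 0 ≤ J = 2 ≤ j₁+j₂ = 3  ✓
exchange: j₁=j₂ and m₁=m₂, and (−1)^(j₁+j₂−J) = (−1)^1 = −1 forces ⟨j₁m₁;j₂m₂|JM⟩ = −⟨j₂m₂;j₁m₁|JM⟩ = −⟨j₁m₁;j₂m₂|JM⟩ ⇒ the coefficient vanishes identically
Racah sum check: Σ_k collapses to 0 ⇒ CG = 0

exchange_zero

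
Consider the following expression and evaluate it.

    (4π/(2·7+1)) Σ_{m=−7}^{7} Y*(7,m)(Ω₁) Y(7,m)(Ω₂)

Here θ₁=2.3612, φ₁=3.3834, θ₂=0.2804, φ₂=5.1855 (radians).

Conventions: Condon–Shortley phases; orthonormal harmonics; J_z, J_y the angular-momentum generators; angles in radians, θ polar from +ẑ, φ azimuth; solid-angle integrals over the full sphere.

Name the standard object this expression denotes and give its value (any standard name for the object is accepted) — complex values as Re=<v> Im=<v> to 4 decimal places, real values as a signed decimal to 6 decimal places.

Legendre polynomial (addition theorem), -0.054390

This sum is the spherical-harmonic addition theorem: it equals the Legendre polynomial P_l(cos γ) of the angle γ between the two directions.
Summing Y*_{l m}(θ₁,φ₁)·Y_{l m}(θ₂,φ₂) over m ∈ [−7, 7]; prefactor 4π/(2·7+1) = 0.837758:
  m=-7: Y*=(0.005186, -0.042352)  Y=(0.000011, 0.000061)  product (0.000003, -0.000000)
  m=-6: Y*=(-0.019297, -0.160098)  Y=(0.000771, 0.000241)  product (0.000024, -0.000128)
  m=-5: Y*=(-0.124583, -0.329225)  Y=(0.004591, -0.004678)  product (-0.002112, -0.000929)
  m=-4: Y*=(-0.258558, -0.375055)  Y=(-0.011774, -0.035334)  product (-0.010208, 0.013552)
  m=-3: Y*=(-0.176975, -0.156925)  Y=(-0.148325, -0.022639)  product (0.022697, 0.027282)
  m=-2: Y*=(0.198857, 0.104442)  Y=(-0.238081, 0.330283)  product (-0.081840, 0.040813)
  m=-1: Y*=(0.340881, 0.084073)  Y=(0.284868, 0.556508)  product (0.050319, 0.213652)
  m=+0: Y*=(-0.125790, -0.000000)  Y=(0.180375, 0.000000)  product (-0.022689, -0.000000)
  m=+1: Y*=(-0.340881, 0.084073)  Y=(-0.284868, 0.556508)  product (0.050319, -0.213652)
  m=+2: Y*=(0.198857, -0.104442)  Y=(-0.238081, -0.330283)  product (-0.081840, -0.040813)
  m=+3: Y*=(0.176975, -0.156925)  Y=(0.148325, -0.022639)  product (0.022697, -0.027282)
  m=+4: Y*=(-0.258558, 0.375055)  Y=(-0.011774, 0.035334)  product (-0.010208, -0.013552)
  m=+5: Y*=(0.124583, -0.329225)  Y=(-0.004591, -0.004678)  product (-0.002112, 0.000929)
  m=+6: Y*=(-0.019297, 0.160098)  Y=(0.000771, -0.000241)  product (0.000024, 0.000128)
  m=+7: Y*=(-0.005186, -0.042352)  Y=(-0.000011, 0.000061)  product (0.000003, 0.000000)
Accumulated sum (-0.064923, -0.000000); after 4π/(2l+1) scaling, (-0.054390, -0.000000) ⇒ P_7 = -0.054390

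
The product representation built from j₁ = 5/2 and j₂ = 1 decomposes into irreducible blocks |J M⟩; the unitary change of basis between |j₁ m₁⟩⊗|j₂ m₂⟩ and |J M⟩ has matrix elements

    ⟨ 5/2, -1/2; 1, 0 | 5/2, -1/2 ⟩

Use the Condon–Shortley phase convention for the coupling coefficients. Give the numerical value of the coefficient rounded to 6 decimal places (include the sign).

-0.169031

j₁+j₂−J=1  J+j₁−j₂=4  J−j₁+j₂=1  j₁+j₂+J+1=7
(j₁±m₁, j₂±m₂, J±M) = (2,3,1,1,2,3)
P² = 144/35
sum k=0..1:
  [0] +1/6 = 1/6
  [1] −1/4 = -1/4
S = -1/12
C² = P²·S² = 1/35 ; C = -0.169031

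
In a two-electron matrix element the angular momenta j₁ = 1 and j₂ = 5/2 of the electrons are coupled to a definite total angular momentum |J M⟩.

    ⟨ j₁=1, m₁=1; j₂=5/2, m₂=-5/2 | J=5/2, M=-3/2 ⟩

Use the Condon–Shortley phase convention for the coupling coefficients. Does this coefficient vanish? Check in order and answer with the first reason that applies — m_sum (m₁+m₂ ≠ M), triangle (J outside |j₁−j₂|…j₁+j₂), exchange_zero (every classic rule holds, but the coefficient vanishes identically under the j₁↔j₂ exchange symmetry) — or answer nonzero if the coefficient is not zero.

nonzero

m-sum: m₁+m₂ = 1+(-5/2) = -3/2, M = -3/2  ✓
triangle: |j₁−j₂| = 3/2 ≤ J = 5/2 ≤ j₁+j₂ = 7/2  ✓
exchange: j₁≠j₂ or m₁≠m₂ — the exchange symmetry imposes no constraint here
value check: CG = +√(2/7) = +0.534522 ≠ 0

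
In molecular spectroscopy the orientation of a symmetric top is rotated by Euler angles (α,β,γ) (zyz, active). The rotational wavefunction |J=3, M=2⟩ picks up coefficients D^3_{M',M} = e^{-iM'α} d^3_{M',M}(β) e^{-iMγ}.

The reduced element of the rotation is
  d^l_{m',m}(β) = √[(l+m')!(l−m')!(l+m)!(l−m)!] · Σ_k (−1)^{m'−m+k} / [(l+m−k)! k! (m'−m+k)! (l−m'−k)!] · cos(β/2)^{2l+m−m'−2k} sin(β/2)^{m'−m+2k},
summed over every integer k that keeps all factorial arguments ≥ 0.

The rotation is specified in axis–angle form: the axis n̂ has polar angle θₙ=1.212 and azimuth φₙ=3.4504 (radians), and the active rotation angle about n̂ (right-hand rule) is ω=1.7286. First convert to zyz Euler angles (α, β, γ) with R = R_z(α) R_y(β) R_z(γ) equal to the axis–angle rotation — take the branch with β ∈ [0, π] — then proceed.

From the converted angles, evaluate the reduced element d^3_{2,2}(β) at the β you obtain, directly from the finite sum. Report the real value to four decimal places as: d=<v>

d=-0.4962

Axis–angle → zyz. n̂ = (sinθₙcosφₙ, sinθₙsinφₙ, cosθₙ) = (-0.892029, -0.284569, +0.351147), ω = 1.7286.
R = I cosω + sinω [n̂]ₓ + (1−cosω) n̂n̂ᵀ gives
  R = [+0.763613, -0.053049, -0.643491; +0.640520, -0.063444, +0.765317; -0.081425, -0.996574, -0.014468]
β = atan2(√(R₁₃²+R₂₃²), R₃₃) = 1.585265; α = atan2(R₂₃, R₁₃) mod 2π = 2.269935; γ = atan2(R₃₂, −R₃₁) mod 2π = 4.793913
d^3_{2,2}(β=1.5853) via the finite sum:
With c≡cos(β/2)=0.701973 and s≡sin(β/2)=0.712204, N=[120·1·120·1]^{1/2}=120.000000
k∈{0,1} keeps every argument non-negative
  k=0: (−1)^0·120.0000/(120)·0.7020^6·0.7122^0 = +0.119653
  k=1: (−1)^1·120.0000/(24)·0.7020^4·0.7122^2 = -0.615829
d^3_{2,2}(1.5853) = +0.119653 -0.615829 = -0.496176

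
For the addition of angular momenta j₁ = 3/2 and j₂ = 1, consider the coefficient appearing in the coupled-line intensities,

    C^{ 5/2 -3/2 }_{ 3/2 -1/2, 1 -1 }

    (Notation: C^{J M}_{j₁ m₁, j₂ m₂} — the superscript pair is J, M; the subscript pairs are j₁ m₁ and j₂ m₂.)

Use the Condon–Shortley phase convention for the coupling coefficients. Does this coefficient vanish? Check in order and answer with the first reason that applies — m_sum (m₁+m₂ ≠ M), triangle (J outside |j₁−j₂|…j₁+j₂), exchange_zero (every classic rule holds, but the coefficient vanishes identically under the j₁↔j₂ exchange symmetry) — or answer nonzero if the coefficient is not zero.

m-sum: m₁+m₂ = -1/2+(-1) = -3/2, M = -3/2  ✓
triangle: |j₁−j₂| = 1/2 ≤ J = 5/2 ≤ j₁+j₂ = 5/2  ✓
exchange: j₁≠j₂ or m₁≠m₂ — the exchange symmetry imposes no constraint here
value check: CG = +√(3/5) = +0.774597 ≠ 0

nonzero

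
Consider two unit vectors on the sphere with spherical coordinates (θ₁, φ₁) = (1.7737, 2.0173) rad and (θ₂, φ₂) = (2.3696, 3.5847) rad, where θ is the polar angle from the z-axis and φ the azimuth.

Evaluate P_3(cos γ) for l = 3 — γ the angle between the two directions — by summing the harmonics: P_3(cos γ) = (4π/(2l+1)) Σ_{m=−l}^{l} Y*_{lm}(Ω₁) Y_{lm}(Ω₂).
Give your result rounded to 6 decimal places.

-0.212171

Addition theorem: P_3(cos γ) = (4π/7) Σ_m Y*_{lm}(Ω₁) Y_{lm}(Ω₂), m = −3…3:
  m=-3: (0.38163 - 0.08987j) × (-0.03387 + 0.13751j) = -0.00057 + 0.05552j  (running Σ = -0.00057 + 0.05552j)
  m=-2: (0.12390 + 0.15391j) × (-0.22532 + 0.27604j) = -0.07040 - 0.00048j  (running Σ = -0.07097 + 0.05504j)
  m=-1: (0.10894 - 0.22755j) × (-0.31915 + 0.15146j) = -0.00030 + 0.08912j  (running Σ = -0.07127 + 0.14416j)
  m=0: (0.21033 + 0.00000j) × (0.11577 + 0.00000j) = 0.02435 + 0.00000j  (running Σ = -0.04692 + 0.14416j)
  m=1: (-0.10894 - 0.22755j) × (0.31915 + 0.15146j) = -0.00030 - 0.08912j  (running Σ = -0.04722 + 0.05504j)
  m=2: (0.12390 - 0.15391j) × (-0.22532 - 0.27604j) = -0.07040 + 0.00048j  (running Σ = -0.11762 + 0.05552j)
  m=3: (-0.38163 - 0.08987j) × (0.03387 + 0.13751j) = -0.00057 - 0.05552j  (running Σ = -0.11819 + 0.00000j)
Accumulated sum -0.11819 + 0.00000j; after 4π/(2l+1) scaling, -0.21217 + 0.00000j ⇒ P_3 = -0.212171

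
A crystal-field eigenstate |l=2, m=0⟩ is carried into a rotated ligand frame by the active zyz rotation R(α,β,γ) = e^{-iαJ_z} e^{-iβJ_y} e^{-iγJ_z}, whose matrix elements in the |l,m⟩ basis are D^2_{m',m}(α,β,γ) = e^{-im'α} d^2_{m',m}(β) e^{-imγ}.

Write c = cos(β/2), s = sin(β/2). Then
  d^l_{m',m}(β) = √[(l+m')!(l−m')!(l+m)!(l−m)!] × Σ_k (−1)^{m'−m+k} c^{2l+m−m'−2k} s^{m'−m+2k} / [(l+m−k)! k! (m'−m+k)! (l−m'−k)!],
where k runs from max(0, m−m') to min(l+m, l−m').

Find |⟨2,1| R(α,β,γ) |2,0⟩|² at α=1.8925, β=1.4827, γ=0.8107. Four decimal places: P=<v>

P=0.0115

Split into d^2_{1,0}(β=1.4827) × two z-phases.
With c≡cos(β/2)=0.737558 and s≡sin(β/2)=0.675284, N=[6·1·2·2]^{1/2}=4.898979
Admissible k: 0..1 (factorial args all ≥0)
  k=0: (−1)^1·4.8990/(2)·0.7376^3·0.6753^1 = -0.663667
  k=1: (−1)^2·4.8990/(2)·0.7376^1·0.6753^3 = +0.556329
d^2_{1,0}(1.4827) = -0.663667 +0.556329 = -0.107338
|D^2_{1,0}|² = |d^2_{1,0}(β)|² = (-0.107338)² = 0.011521 (the z-rotation phases have unit modulus)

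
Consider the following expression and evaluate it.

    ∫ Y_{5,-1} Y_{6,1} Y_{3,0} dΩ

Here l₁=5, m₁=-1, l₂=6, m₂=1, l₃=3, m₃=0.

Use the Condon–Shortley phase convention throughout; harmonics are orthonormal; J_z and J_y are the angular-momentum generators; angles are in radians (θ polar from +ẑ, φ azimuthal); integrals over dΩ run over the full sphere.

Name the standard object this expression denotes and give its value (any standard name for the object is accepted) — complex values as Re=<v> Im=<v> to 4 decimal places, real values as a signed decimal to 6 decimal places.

This is a Gaunt coefficient — the integral of a triple product of spherical harmonics over the sphere.
Rules hold: Σm=0, L=14 even, 1≤3≤11.
N = 11·13·7 = 1001
Δ = 8!·2!·4!/15! = 1/675675
Racah Σ t=3..5: t=3:−1/8640 t=4:+1/2304 t=5:−1/8640 = 7/34560
⇒ 3j(5 6 3; 0 0 0)² = 7/429, sgn -1
Racah Σ t=4..6: t=4:+1/6912 t=5:−1/2880 t=6:+1/17280 = -1/6912
⇒ 3j(5 6 3; -1 1 0)² = 5/429, sgn +1
4πI² = N·(3j₀)²·(3jₘ)² = 245/1287
I = -1·√(0.190365/4π) = -0.12308038

Gaunt coefficient, -0.123080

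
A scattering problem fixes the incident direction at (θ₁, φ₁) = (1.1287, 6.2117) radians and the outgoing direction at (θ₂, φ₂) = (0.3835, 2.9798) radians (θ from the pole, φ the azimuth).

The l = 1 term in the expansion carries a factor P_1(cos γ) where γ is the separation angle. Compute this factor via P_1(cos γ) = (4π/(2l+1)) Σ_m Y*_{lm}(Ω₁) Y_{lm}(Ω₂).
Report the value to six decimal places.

0.059941

Expand P_1 via completeness: Σ_{m} conj(Y_{1,m}) at Ω₁ times Y_{1,m} at Ω₂ —
  m=-1: (0.31148 - 0.02230j) × (-0.12758 - 0.02082j) = -0.04020 - 0.00364j  (running Σ = -0.04020 - 0.00364j)
  m=0: (0.20904 + 0.00000j) × (0.45311 + 0.00000j) = 0.09472 + 0.00000j  (running Σ = 0.05451 - 0.00364j)
  m=1: (-0.31148 - 0.02230j) × (0.12758 - 0.02082j) = -0.04020 + 0.00364j  (running Σ = 0.01431 + 0.00000j)
Accumulated sum 0.01431 + 0.00000j; after 4π/(2l+1) scaling, 0.05994 + 0.00000j ⇒ P_1 = 0.059941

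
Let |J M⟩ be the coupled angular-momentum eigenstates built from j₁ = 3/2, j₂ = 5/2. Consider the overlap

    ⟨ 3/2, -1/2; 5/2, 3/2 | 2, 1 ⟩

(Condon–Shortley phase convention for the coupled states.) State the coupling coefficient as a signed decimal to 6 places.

j₁+j₂−J=2  J+j₁−j₂=1  J−j₁+j₂=3  j₁+j₂+J+1=7
(j₁±m₁, j₂±m₂, J±M) = (1,2,4,1,3,1)
P² = 24/7
sum k=1..2:
  [1] −1/6 = -1/6
  [2] +1/4 = 1/4
S = 1/12
C² = P²·S² = 1/42 ; C = +0.154303

+√(1/42) = +0.154303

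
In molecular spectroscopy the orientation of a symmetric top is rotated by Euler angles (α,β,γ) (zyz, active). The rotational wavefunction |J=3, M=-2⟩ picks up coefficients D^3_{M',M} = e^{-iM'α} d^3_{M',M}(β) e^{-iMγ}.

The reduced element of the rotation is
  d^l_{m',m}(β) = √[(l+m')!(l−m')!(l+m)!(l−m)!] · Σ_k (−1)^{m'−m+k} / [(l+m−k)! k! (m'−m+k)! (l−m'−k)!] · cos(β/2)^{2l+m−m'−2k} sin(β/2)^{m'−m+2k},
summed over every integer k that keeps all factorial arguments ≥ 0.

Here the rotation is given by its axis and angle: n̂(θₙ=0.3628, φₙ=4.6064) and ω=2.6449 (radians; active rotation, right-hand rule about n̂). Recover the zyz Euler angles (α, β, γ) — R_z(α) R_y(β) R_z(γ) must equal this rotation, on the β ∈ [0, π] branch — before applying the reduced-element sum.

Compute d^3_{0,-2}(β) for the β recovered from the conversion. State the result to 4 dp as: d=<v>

d=0.4362

Axis–angle → zyz. n̂ = (sinθₙcosφₙ, sinθₙsinφₙ, cosθₙ) = (-0.037544, -0.352902, +0.934907), ω = 2.6449.
R = I cosω + sinω [n̂]ₓ + (1−cosω) n̂n̂ᵀ gives
  R = [-0.876515, -0.420604, -0.234125; +0.470400, -0.645133, -0.602102; +0.102205, -0.637884, +0.763321]
β = atan2(√(R₁₃²+R₂₃²), R₃₃) = 0.702358; α = atan2(R₂₃, R₁₃) mod 2π = 4.341536; γ = atan2(R₃₂, −R₃₁) mod 2π = 4.553514
d^3_{0,-2}(β=0.7024) via the finite sum:
c=cos(0.702358/2)=0.938968, s=sin(0.702358/2)=0.344005; N=√[6·6·1·120]=65.726707
Admissible k: 0..1 (factorial args all ≥0)
  k=0: (−1)^2·65.7267/(12)·0.9390^4·0.3440^2 = +0.503841
  k=1: (−1)^3·65.7267/(12)·0.9390^2·0.3440^4 = -0.067627
d^3_{0,-2}(0.7024) = +0.503841 -0.067627 = +0.436214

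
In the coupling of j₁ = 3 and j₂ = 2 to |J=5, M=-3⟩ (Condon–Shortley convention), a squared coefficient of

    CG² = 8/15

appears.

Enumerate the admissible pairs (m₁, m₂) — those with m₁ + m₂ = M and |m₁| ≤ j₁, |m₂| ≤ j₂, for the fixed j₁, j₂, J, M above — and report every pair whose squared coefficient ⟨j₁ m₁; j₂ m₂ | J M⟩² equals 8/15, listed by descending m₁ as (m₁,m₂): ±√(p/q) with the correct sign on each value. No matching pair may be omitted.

Admissible pairs with m₁+m₂ = M = -3: (-3,0), (-2,-1), (-1,-2)
  (m₁,m₂)=(-1,-2): CG² = 1/3, CG = +√(1/3)
  (m₁,m₂)=(-2,-1): CG² = 8/15, CG = +√(8/15)   ← matches the target
  (m₁,m₂)=(-3,0): CG² = 2/15, CG = +√(2/15)
Pairs with CG² = 8/15: (-2,-1): +√(8/15)

(-2,-1): +√(8/15)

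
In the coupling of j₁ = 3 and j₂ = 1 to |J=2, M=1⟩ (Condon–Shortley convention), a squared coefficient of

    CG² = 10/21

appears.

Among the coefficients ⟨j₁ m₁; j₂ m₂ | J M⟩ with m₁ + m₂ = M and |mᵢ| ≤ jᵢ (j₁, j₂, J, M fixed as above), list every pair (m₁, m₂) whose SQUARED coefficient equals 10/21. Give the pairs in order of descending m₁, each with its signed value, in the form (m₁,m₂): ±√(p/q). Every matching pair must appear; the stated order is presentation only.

(2,-1): +√(10/21)

Admissible pairs with m₁+m₂ = M = 1: (0,1), (1,0), (2,-1)
  (m₁,m₂)=(2,-1): CG² = 10/21, CG = +√(10/21)   ← matches the target
  (m₁,m₂)=(1,0): CG² = 8/21, CG = −√(8/21)
  (m₁,m₂)=(0,1): CG² = 1/7, CG = +√(1/7)
Pairs with CG² = 10/21: (2,-1): +√(10/21)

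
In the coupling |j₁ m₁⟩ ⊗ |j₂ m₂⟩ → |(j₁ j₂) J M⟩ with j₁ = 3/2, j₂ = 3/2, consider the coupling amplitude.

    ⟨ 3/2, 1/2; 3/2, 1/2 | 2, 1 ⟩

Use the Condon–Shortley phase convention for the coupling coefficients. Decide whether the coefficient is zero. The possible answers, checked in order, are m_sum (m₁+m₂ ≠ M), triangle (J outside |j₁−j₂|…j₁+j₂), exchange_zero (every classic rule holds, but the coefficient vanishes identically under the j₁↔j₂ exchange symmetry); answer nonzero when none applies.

m-sum: m₁+m₂ = 1/2+1/2 = 1, M = 1  ✓
triangle: |j₁−j₂| = 0 ≤ J = 2 ≤ j₁+j₂ = 3  ✓
exchange: j₁=j₂ and m₁=m₂, and (−1)^(j₁+j₂−J) = (−1)^1 = −1 forces ⟨j₁m₁;j₂m₂|JM⟩ = −⟨j₂m₂;j₁m₁|JM⟩ = −⟨j₁m₁;j₂m₂|JM⟩ ⇒ the coefficient vanishes identically
Racah sum check: Σ_k collapses to 0 ⇒ CG = 0

exchange_zero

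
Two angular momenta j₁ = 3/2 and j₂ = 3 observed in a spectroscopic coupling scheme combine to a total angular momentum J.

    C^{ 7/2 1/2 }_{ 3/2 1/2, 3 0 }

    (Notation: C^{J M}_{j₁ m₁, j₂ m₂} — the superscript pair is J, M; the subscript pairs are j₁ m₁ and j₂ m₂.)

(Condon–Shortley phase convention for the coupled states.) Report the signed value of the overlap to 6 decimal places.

√[8·1!2!5!/9! · 2!1!3!3!4!3!] = √(384/7)
  +(−1)^0/∏(0,1,1,3,1,2)! = 1/12  (running 1/12)
  +(−1)^1/∏(1,0,0,2,2,3)! = -1/24  (running 1/24)
⟨..|..⟩ = √(384/7)·(1/24) = +0.308607

+√(2/21) = +0.308607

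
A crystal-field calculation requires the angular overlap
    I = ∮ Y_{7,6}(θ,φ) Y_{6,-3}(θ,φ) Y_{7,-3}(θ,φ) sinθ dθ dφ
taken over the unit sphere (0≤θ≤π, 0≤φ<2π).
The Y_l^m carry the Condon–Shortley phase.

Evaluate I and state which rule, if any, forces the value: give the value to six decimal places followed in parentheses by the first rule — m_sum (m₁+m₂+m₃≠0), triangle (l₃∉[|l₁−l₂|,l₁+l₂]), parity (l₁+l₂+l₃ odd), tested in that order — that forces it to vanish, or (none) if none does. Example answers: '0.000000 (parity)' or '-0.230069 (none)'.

m-sum 0 ✓  L=20 even ✓  1≤7≤13 ✓
Π(2lᵢ+1) = 15×13×15 = 2925
triangle coeff Δ(7,6,7) = 1/2444321880
Σ_t [0,6]: t=0:+1/2612736000 t=1:−1/20736000 t=2:+1/1658880 t=3:−1/746496 t=4:+1/1658880 t=5:−1/20736000 t=6:+1/2612736000 = -1/4354560
(3j)²=1000/138567 [(7 6 7; 0 0 0)], sign=+1
Σ_t [0,1]: t=0:+1/130636800 t=1:−1/232243200 = 1/298598400
(3j)²=7/1292 [(7 6 7; 6 -3 -3)], sign=+1
⇒ 4πI² = 131250/1147619
I = (+1)√(131250/1147619/(4π)) = 0.09539945
No selection rule forces the value: the integral is nonzero (none).

0.095399 (none)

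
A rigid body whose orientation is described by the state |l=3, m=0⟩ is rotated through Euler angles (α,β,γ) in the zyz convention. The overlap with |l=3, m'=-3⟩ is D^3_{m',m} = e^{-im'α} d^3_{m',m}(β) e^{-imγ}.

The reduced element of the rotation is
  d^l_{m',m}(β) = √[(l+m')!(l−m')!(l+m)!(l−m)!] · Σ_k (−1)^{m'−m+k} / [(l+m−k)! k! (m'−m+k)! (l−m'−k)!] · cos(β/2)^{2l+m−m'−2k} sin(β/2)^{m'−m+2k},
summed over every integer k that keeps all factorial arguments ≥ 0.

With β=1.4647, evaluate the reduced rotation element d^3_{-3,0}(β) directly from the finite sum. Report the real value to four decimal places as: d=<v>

d^3_{-3,0}(β=1.4647) via the finite sum:
With c≡cos(β/2)=0.743605 and s≡sin(β/2)=0.668619, N=[1·720·6·6]^{1/2}=160.996894
Admissible k: 3..3 (factorial args all ≥0)
  k=3: (−1)^0·160.9969/(36)·0.7436^3·0.6686^3 = +0.549640
d^3_{-3,0}(1.4647) = +0.549640

d=0.5496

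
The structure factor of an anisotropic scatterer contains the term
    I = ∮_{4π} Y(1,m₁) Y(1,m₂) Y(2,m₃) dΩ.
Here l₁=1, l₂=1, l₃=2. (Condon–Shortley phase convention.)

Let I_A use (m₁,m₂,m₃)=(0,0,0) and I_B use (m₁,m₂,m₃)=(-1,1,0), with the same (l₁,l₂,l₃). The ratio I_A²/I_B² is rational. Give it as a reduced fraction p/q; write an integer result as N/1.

4/1

Shared (l₁,l₂,l₃)=(1,1,2): N and (l;000)² cancel in I_A²/I_B².
A: Δ = 0!·2!·2!/5! = 1/30; Racah Σ t=0..0: t=0:+1/1 = 1/1; ⇒ 3j(1 1 2; 0 0 0)² = 2/15, sgn +1
B: Δ = 0!·2!·2!/5! = 1/30; Racah Σ t=0..0: t=0:+1/4 = 1/4; ⇒ 3j(1 1 2; -1 1 0)² = 1/30, sgn +1
I_A²/I_B² = (2/15)/(1/30) = 4/1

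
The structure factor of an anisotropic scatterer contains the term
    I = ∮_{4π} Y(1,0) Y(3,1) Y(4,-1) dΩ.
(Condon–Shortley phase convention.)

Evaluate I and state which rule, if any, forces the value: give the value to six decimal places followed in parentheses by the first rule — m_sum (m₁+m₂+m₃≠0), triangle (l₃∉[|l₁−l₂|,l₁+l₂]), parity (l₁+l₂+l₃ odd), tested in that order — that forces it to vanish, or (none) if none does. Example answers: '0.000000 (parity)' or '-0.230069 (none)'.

Checks pass: Σm=0; 8 even; l₃=4∈[2,4].
(2·1+1)(2·3+1)(2·4+1) = 189
Δ: 0! 2! 6! / 9! → 1/252
sum: t=0:+1/36 = 1/36
3j²(1 3 4; 0 0 0) = Δ·Π!·Σ² = 4/63  (sign +1)
sum: t=0:+1/48 = 1/48
3j²(1 3 4; 0 1 -1) = Δ·Π!·Σ² = 5/84  (sign -1)
combine: 4πI² = 189·4/63·5/84 = 5/7
take √, sign -1: I = -0.23841361
No selection rule forces the value: the integral is nonzero (none).

-0.238414 (none)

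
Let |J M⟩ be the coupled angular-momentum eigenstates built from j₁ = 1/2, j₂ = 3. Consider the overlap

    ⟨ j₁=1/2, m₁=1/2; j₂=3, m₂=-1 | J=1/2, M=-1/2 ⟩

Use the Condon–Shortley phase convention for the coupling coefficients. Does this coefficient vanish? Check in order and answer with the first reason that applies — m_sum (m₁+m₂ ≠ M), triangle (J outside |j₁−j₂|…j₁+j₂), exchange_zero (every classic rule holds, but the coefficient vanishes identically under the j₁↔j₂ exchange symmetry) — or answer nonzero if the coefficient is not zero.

triangle

m-sum: m₁+m₂ = 1/2+(-1) = -1/2, M = -1/2  ✓
triangle: need |j₁−j₂| ≤ J ≤ j₁+j₂, i.e. J ∈ [5/2, 7/2]; J = 1/2 is outside ✗ ⇒ coefficient is 0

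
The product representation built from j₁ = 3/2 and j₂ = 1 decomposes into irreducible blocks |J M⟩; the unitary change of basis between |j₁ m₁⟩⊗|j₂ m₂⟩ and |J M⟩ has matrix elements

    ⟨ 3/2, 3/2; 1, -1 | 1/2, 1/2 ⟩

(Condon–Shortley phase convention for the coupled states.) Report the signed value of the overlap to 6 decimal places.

triangle: 2!·1!·0!/4! = 2/24
(j±m)!: 3!·0!·0!·2!·1!·0! = 12
prefactor² = (2J+1)·Δ·N² = 2
  k=0: +1/(0!·2!·0!·0!·1!·0!) = 1/2
Σ = 1/2  ⇒  CG² = 2·(1/2)² = 1/2
CG = +√(1/2) = +0.707107

+0.707107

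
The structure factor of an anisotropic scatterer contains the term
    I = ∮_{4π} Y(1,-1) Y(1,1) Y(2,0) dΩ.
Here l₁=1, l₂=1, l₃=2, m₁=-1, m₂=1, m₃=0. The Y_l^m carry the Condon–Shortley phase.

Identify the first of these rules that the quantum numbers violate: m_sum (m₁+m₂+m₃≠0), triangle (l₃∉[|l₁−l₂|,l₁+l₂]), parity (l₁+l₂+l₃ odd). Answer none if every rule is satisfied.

none

m₁+m₂+m₃ = -1 + 1 + 0 = 0  ✓
triangle: |1−1|=0 ≤ l₃=2 ≤ 1+1=2  ✓
parity: l₁+l₂+l₃ = 4 is even  ✓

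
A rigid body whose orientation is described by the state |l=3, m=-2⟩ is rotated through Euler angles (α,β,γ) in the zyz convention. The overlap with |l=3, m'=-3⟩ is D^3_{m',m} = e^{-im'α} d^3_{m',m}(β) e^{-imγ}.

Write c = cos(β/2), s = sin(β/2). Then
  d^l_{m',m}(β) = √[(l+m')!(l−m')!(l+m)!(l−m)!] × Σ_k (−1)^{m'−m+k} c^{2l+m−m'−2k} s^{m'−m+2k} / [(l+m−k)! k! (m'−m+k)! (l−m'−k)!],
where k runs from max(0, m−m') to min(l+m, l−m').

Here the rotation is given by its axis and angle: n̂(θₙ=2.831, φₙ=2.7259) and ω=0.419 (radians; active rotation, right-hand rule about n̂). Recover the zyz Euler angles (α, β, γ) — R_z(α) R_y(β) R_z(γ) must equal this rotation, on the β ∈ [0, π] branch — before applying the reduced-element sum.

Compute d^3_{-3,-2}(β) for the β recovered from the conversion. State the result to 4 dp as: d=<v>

Axis–angle → zyz. n̂ = (sinθₙcosφₙ, sinθₙsinφₙ, cosθₙ) = (-0.279595, +0.123418, -0.952153), ω = 0.4190.
R = I cosω + sinω [n̂]ₓ + (1−cosω) n̂n̂ᵀ gives
  R = [+0.920259, +0.384396, +0.073241; -0.390366, +0.914814, +0.103587; -0.027183, -0.123918, +0.991920]
β = atan2(√(R₁₃²+R₂₃²), R₃₃) = 0.127207; α = atan2(R₂₃, R₁₃) mod 2π = 0.955357; γ = atan2(R₃₂, −R₃₁) mod 2π = 4.928335
d^3_{-3,-2}(β=0.1272) via the finite sum:
With c≡cos(β/2)=0.997978 and s≡sin(β/2)=0.063561, N=[1·720·1·120]^{1/2}=293.938769
The bounds max(0,m−m')=1 and min(l+m,l−m')=1 give 1 term
  k=1: (−1)^0·293.9388/(120)·0.9980^5·0.0636^1 = +0.154124
d^3_{-3,-2}(0.1272) = +0.154124

d=0.1541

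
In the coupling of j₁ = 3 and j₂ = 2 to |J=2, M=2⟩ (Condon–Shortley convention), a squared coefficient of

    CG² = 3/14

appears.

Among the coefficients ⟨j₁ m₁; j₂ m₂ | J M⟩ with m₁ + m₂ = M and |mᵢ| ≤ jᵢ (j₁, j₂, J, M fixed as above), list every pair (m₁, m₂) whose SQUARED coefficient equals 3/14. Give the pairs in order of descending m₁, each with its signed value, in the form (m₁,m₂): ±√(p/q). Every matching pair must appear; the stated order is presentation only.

Admissible pairs with m₁+m₂ = M = 2: (0,2), (1,1), (2,0), (3,-1)
  (m₁,m₂)=(3,-1): CG² = 5/14, CG = +√(5/14)
  (m₁,m₂)=(2,0): CG² = 5/14, CG = −√(5/14)
  (m₁,m₂)=(1,1): CG² = 3/14, CG = +√(3/14)   ← matches the target
  (m₁,m₂)=(0,2): CG² = 1/14, CG = −√(1/14)
Pairs with CG² = 3/14: (1,1): +√(3/14)

(1,1): +√(3/14)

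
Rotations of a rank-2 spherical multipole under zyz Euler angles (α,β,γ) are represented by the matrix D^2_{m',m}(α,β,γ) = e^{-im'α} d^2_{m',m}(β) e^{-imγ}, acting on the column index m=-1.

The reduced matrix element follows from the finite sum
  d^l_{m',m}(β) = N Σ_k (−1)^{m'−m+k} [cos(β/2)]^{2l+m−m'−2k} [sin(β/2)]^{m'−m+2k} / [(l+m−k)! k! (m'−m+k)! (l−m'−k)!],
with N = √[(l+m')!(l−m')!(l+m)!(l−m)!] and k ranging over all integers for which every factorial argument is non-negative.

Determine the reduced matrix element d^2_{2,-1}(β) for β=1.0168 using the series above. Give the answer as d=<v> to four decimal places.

d^2_{2,-1}(β=1.0168) via the finite sum:
Half-angle: c=0.873524, s=0.486780. N=√(24·1·1·6)=12.000000
The bounds max(0,m−m')=0 and min(l+m,l−m')=0 give 1 term
  k=0: (−1)^3·12.0000/(6)·0.8735^1·0.4868^3 = -0.201513
d^2_{2,-1}(1.0168) = -0.201513

d=-0.2015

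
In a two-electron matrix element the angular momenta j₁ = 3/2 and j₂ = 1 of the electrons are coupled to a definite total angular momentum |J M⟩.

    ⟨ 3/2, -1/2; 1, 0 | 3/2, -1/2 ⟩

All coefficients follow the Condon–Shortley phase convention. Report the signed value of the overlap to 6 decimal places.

-0.258199  (= −√(1/15))

√[4·1!2!1!/5! · 1!2!1!1!1!2!] = √(4/15)
  +(−1)^0/∏(0,1,2,1,0,0)! = 1/2  (running 1/2)
  +(−1)^1/∏(1,0,1,0,1,1)! = -1  (running -1/2)
⟨..|..⟩ = √(4/15)·(-1/2) = -0.258199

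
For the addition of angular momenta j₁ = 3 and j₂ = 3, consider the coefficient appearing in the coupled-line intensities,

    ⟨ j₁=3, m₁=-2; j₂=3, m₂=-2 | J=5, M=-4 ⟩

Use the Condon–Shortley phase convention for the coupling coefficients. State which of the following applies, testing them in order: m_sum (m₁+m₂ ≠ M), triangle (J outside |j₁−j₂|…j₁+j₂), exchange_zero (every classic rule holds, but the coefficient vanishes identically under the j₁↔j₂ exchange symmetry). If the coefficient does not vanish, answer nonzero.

m-sum: m₁+m₂ = -2+(-2) = -4, M = -4  ✓
triangle: |j₁−j₂| = 0 ≤ J = 5 ≤ j₁+j₂ = 6  ✓
exchange: j₁=j₂ and m₁=m₂, and (−1)^(j₁+j₂−J) = (−1)^1 = −1 forces ⟨j₁m₁;j₂m₂|JM⟩ = −⟨j₂m₂;j₁m₁|JM⟩ = −⟨j₁m₁;j₂m₂|JM⟩ ⇒ the coefficient vanishes identically
Racah sum check: Σ_k collapses to 0 ⇒ CG = 0

exchange_zero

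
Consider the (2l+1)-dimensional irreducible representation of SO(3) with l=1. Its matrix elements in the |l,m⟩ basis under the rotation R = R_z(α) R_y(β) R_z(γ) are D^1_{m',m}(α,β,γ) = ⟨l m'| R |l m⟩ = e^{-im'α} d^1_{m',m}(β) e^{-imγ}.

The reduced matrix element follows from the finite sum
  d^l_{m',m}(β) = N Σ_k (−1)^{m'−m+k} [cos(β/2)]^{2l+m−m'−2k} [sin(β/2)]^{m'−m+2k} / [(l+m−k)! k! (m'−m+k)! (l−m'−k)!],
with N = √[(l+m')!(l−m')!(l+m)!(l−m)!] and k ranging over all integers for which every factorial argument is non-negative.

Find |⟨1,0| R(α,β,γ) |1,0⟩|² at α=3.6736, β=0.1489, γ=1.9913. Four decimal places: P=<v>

P=0.9780

First d^1_{0,0}(β=0.1489), then the phase factors e^{-i(0)α} and e^{-i(0)γ}:
c=cos(0.148900/2)=0.997230, s=sin(0.148900/2)=0.074381; N=√[1·1·1·1]=1.000000
k∈{0,1} keeps every argument non-negative
  k=0: (−1)^0·1.0000/(1)·0.9972^2·0.0744^0 = +0.994467
  k=1: (−1)^1·1.0000/(1)·0.9972^0·0.0744^2 = -0.005533
d^1_{0,0}(0.1489) = +0.994467 -0.005533 = +0.988935
|D^1_{0,0}|² = |d^1_{0,0}(β)|² = (+0.988935)² = 0.977992 (the z-rotation phases have unit modulus)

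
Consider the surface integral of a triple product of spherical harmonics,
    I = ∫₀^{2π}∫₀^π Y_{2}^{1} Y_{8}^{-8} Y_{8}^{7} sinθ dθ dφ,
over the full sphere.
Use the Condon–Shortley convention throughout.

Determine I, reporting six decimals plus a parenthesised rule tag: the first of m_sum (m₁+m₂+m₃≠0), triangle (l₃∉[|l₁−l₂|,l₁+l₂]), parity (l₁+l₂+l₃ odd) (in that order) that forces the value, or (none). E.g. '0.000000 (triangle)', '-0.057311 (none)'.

Checks pass: Σm=0; 18 even; l₃=8∈[6,10].
(2·2+1)(2·8+1)(2·8+1) = 1445
Δ: 2! 2! 14! / 19! → 1/348840
sum: t=0:+1/116121600 t=1:−1/25401600 t=2:+1/116121600 = -1/45158400
3j²(2 8 8; 0 0 0) = Δ·Π!·Σ² = 24/1615  (sign -1)
sum: t=0:+1/174356582400 = 1/174356582400
3j²(2 8 8; 1 -8 7) = Δ·Π!·Σ² = 5/323  (sign -1)
combine: 4πI² = 1445·24/1615·5/323 = 120/361
take √, sign +1: I = 0.16264177
No selection rule forces the value: the integral is nonzero (none).

0.162642 (none)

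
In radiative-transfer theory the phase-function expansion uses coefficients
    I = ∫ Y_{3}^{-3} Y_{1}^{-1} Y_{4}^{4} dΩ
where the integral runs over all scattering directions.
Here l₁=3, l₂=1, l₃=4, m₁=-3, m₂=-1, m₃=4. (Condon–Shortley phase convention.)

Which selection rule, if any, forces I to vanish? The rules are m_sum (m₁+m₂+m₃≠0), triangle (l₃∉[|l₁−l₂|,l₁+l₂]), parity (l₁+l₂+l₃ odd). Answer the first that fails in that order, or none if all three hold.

none

Σmᵢ = 0  ✓
l₃∈[|l₁−l₂|,l₁+l₂]=[2,4], have l₃=4  ✓
Σlᵢ = 8 ⇒ even  ✓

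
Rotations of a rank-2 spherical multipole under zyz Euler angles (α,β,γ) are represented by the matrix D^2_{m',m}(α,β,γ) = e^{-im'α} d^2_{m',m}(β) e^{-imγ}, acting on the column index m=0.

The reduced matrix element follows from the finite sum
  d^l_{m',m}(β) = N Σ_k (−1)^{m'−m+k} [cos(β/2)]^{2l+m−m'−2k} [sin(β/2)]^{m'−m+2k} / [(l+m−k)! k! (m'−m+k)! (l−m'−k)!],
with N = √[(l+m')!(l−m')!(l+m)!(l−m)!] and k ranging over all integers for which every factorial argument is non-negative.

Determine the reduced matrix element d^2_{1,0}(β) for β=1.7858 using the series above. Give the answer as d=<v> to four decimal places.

d=0.2553

d^2_{1,0}(β=1.7858) via the finite sum:
With c≡cos(β/2)=0.627156 and s≡sin(β/2)=0.778894, N=[6·1·2·2]^{1/2}=4.898979
The bounds max(0,m−m')=0 and min(l+m,l−m')=1 give 2 terms
  k=0: (−1)^1·4.8990/(2)·0.6272^3·0.7789^1 = -0.470631
  k=1: (−1)^2·4.8990/(2)·0.6272^1·0.7789^3 = +0.725915
d^2_{1,0}(1.7858) = -0.470631 +0.725915 = +0.255284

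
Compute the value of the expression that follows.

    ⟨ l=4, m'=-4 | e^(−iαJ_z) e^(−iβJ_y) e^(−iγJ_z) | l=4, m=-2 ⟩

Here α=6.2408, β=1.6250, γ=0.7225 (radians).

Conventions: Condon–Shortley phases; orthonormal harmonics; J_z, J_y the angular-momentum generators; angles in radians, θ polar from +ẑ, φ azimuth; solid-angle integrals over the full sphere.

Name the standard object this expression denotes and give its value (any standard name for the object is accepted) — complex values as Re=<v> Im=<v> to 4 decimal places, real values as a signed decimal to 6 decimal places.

This is a Wigner D-matrix element — the rotation-matrix element ⟨l m'| R(α,β,γ) |l m⟩ in the angular-momentum basis.
D^4_{-4,-2}(6.2408,1.6250,0.7225) = e^{-i·-4·6.2408}·d^4_{-4,-2}(1.6250)·e^{-i·-2·0.7225}. Compute d first:
With c≡cos(β/2)=0.687686 and s≡sin(β/2)=0.726009, N=[1·40320·2·720]^{1/2}=7619.763776
Admissible k: 2..2 (factorial args all ≥0)
  k=2: (−1)^0·7619.7638/(1440)·0.6877^6·0.7260^2 = +0.294986
d^4_{-4,-2}(1.6250) = +0.294986
Attach z-rotation phases: D = e^{-i(-4)(6.2408)}·(+0.294986)·e^{-i(-2)(0.7225)} = +0.085860+0.282215i

Wigner D-matrix element, Re=0.0859 Im=0.2822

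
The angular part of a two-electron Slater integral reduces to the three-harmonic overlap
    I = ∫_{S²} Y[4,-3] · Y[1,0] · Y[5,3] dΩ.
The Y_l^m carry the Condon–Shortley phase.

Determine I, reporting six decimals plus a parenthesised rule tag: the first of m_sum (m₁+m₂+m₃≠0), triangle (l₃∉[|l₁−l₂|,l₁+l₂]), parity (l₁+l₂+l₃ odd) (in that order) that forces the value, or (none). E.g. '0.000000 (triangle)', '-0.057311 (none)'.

-0.196426 (none)

m-sum 0 ✓  L=10 even ✓  3≤5≤5 ✓
Π(2lᵢ+1) = 9×3×11 = 297
triangle coeff Δ(4,1,5) = 1/495
Σ_t [0,0]: t=0:+1/576 = 1/576
(3j)²=5/99 [(4 1 5; 0 0 0)], sign=-1
Σ_t [0,0]: t=0:+1/5040 = 1/5040
(3j)²=16/495 [(4 1 5; -3 0 3)], sign=+1
⇒ 4πI² = 16/33
I = (-1)√(16/33/(4π)) = -0.19642560
No selection rule forces the value: the integral is nonzero (none).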